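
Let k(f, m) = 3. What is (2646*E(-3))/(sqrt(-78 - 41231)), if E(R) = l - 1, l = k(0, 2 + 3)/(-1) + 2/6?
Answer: 9702*I*sqrt(41309)/41309 ≈ 47.735*I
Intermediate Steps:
l = -8/3 (l = 3/(-1) + 2/6 = 3*(-1) + 2*(1/6) = -3 + 1/3 = -8/3 ≈ -2.6667)
E(R) = -11/3 (E(R) = -8/3 - 1 = -11/3)
(2646*E(-3))/(sqrt(-78 - 41231)) = (2646*(-11/3))/(sqrt(-78 - 41231)) = -9702*(-I*sqrt(41309)/41309) = -(-9702)*I*sqrt(41309)/41309 = 9702*I*sqrt(41309)/41309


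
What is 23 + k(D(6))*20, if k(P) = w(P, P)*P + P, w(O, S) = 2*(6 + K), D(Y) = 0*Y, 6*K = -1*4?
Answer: 23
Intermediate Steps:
K = -2/3 (K = (-1*4)/6 = (1/6)*(-4) = -2/3 ≈ -0.66667)
D(Y) = 0
w(O, S) = 32/3 (w(O, S) = 2*(6 - 2/3) = 2*(16/3) = 32/3)
k(P) = 35*P/3 (k(P) = 32*P/3 + P = 35*P/3)
23 + k(D(6))*20 = 23 + ((35/3)*0)*20 = 23 + 0*20 = 23 + 0 = 23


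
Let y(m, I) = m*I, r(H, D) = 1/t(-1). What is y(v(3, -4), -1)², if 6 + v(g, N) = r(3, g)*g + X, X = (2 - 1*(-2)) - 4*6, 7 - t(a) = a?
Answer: 42025/64 ≈ 656.64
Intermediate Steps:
t(a) = 7 - a
r(H, D) = ⅛ (r(H, D) = 1/(7 - 1*(-1)) = 1/(7 + 1) = 1/8 = ⅛)
X = -20 (X = (2 + 2) - 24 = 4 - 24 = -20)
v(g, N) = -26 + g/8 (v(g, N) = -6 + (g/8 - 20) = -6 + (-20 + g/8) = -26 + g/8)
y(m, I) = I*m
y(v(3, -4), -1)² = (-(-26 + (⅛)*3))² = (-(-26 + 3/8))² = (-1*(-205/8))² = (205/8)² = 42025/64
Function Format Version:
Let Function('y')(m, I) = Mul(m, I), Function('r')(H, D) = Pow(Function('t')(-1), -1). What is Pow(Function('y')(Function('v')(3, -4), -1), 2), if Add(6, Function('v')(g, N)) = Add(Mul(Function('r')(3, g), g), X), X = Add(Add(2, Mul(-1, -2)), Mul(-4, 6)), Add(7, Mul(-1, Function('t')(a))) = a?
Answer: Rational(42025, 64) ≈ 656.64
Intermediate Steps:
Function('t')(a) = Add(7, Mul(-1, a))
Function('r')(H, D) = Rational(1, 8) (Function('r')(H, D) = Pow(Add(7, Mul(-1, -1)), -1) = Pow(Add(7, 1), -1) = Pow(8, -1) = Rational(1, 8))
X = -20 (X = Add(Add(2, 2), -24) = Add(4, -24) = -20)
Function('v')(g, N) = Add(-26, Mul(Rational(1, 8), g)) (Function('v')(g, N) = Add(-6, Add(Mul(Rational(1, 8), g), -20)) = Add(-6, Add(-20, Mul(Rational(1, 8), g))) = Add(-26, Mul(Rational(1, 8), g)))
Function('y')(m, I) = Mul(I, m)
Pow(Function('y')(Function('v')(3, -4), -1), 2) = Pow(Mul(-1, Add(-26, Mul(Rational(1, 8), 3))), 2) = Pow(Mul(-1, Add(-26, Rational(3, 8))), 2) = Pow(Mul(-1, Rational(-205, 8)), 2) = Pow(Rational(205, 8), 2) = Rational(42025, 64)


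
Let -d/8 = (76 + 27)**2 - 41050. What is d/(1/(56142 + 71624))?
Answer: 31114598448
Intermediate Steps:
d = 243528 (d = -8*((76 + 27)**2 - 41050) = -8*(103**2 - 41050) = -8*(10609 - 41050) = -8*(-30441) = 243528)
d/(1/(56142 + 71624)) = 243528/(1/(56142 + 71624)) = 243528/(1/127766) = 243528*127766 = 31114598448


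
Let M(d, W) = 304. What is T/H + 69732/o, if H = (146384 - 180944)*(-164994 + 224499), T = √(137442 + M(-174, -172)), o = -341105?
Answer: -69732/341105 - √137746/2056492800 ≈ -0.20443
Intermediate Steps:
T = √137746 (T = √(137442 + 304) = √137746 ≈ 371.14)
H = -2056492800 (H = -34560*59505 = -2056492800)
T/H + 69732/o = √137746/(-2056492800) + 69732/(-341105) = √137746*(-1/2056492800) + 69732*(-1/341105) = -√137746/2056492800 - 69732/341105 = -69732/341105 - √137746/2056492800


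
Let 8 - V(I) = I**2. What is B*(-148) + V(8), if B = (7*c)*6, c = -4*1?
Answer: 24808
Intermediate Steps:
c = -4
V(I) = 8 - I**2
B = -168 (B = (7*(-4))*6 = -28*6 = -168)
B*(-148) + V(8) = -168*(-148) + (8 - 1*8**2) = 24864 + (8 - 1*64) = 24864 + (8 - 64) = 24864 - 56 = 24808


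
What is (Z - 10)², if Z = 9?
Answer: 1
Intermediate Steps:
(Z - 10)² = (9 - 10)² = (-1)² = 1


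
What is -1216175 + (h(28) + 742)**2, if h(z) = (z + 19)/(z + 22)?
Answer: -1660537891/2500 ≈ -6.6422e+5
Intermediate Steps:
h(z) = (19 + z)/(22 + z)
-1216175 + (h(28) + 742)**2 = -1216175 + ((19 + 28)/(22 + 28) + 742)**2 = -1216175 + (47/50 + 742)**2 = -1216175 + (37147/50)**2 = -1216175 + 1379899609/2500 = -1660537891/2500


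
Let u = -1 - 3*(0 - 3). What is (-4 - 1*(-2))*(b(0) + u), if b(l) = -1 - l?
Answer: -14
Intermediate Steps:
u = 8 (u = -1 - 3*(-3) = -1 + 9 = 8)
(-4 - 1*(-2))*(b(0) + u) = (-4 - 1*(-2))*((-1 - 1*0) + 8) = (-4 + 2)*((-1 + 0) + 8) = -2*(-1 + 8) = -2*7 = -14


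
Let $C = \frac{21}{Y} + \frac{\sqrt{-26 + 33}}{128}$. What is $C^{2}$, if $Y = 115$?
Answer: $\frac{7317919}{216678400} + \frac{21 \sqrt{7}}{7360} \approx 0.041322$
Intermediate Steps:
$C = \frac{21}{115} + \frac{\sqrt{7}}{128}$ ($C = \frac{21}{115} + \frac{\sqrt{-26 + 33}}{128} = 21 \cdot \frac{1}{115} + \sqrt{7} \cdot \frac{1}{128} = \frac{21}{115} + \frac{\sqrt{7}}{128} \approx 0.20328$)
$C^{2} = \left(\frac{21}{115} + \frac{\sqrt{7}}{128}\right)^{2}$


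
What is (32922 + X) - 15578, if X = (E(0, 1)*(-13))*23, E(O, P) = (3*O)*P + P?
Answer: 17045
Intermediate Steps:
E(O, P) = P + 3*O*P (E(O, P) = 3*O*P + P = P + 3*O*P)
X = -299 (X = ((1*(1 + 3*0))*(-13))*23 = ((1*(1 + 0))*(-13))*23 = ((1*1)*(-13))*23 = (1*(-13))*23 = -13*23 = -299)
(32922 + X) - 15578 = (32922 - 299) - 15578 = 32623 - 15578 = 17045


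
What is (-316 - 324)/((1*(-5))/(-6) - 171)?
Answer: 3840/1021 ≈ 3.7610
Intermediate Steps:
(-316 - 324)/((1*(-5))/(-6) - 171) = -640/(-5*(-⅙) - 171) = -640/(⅚ - 171) = -640/(-1021/6) = -640*(-6/1021) = 3840/1021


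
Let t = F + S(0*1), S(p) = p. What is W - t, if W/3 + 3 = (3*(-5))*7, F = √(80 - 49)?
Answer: -324 - √31 ≈ -329.57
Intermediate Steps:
F = √31 ≈ 5.5678
W = -324 (W = -9 + 3*((3*(-5))*7) = -9 + 3*(-15*7) = -9 + 3*(-105) = -9 - 315 = -324)
t = √31 (t = √31 + 0*1 = √31 + 0 = √31 ≈ 5.5678)
W - t = -324 - √31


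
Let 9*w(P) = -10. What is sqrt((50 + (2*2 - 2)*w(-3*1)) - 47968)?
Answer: I*sqrt(431282)/3 ≈ 218.91*I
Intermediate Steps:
w(P) = -10/9 (w(P) = (1/9)*(-10) = -10/9)
sqrt((50 + (2*2 - 2)*w(-3*1)) - 47968) = sqrt((50 + (2*2 - 2)*(-10/9)) - 47968) = sqrt((50 + (4 - 2)*(-10/9)) - 47968) = sqrt((50 + 2*(-10/9)) - 47968) = sqrt((50 - 20/9) - 47968) = sqrt(430/9 - 47968) = sqrt(-431282/9) = I*sqrt(431282)/3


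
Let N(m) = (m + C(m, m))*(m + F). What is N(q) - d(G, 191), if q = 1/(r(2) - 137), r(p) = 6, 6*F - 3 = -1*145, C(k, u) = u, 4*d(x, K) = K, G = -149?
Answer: -9758821/205932 ≈ -47.389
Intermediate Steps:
d(x, K) = K/4
F = -71/3 (F = ½ + (-1*145)/6 = ½ + (⅙)*(-145) = ½ - 145/6 = -71/3 ≈ -23.667)
q = -1/131 (q = 1/(6 - 137) = 1/(-131) = -1/131 ≈ -0.0076336)
N(m) = 2*m*(-71/3 + m) (N(m) = (m + m)*(m - 71/3) = (2*m)*(-71/3 + m) = 2*m*(-71/3 + m))
N(q) - d(G, 191) = (⅔)*(-1/131)*(-71 + 3*(-1/131)) - 191/4 = (⅔)*(-1/131)*(-71 - 3/131) - 1*191/4 = (⅔)*(-1/131)*(-9304/131) - 191/4 = 18608/51483 - 191/4 = -9758821/205932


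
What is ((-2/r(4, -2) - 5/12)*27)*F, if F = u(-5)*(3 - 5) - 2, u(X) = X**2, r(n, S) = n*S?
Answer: 234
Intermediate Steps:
r(n, S) = S*n
F = -52 (F = (-5)**2*(3 - 5) - 2 = 25*(-2) - 2 = -50 - 2 = -52)
((-2/r(4, -2) - 5/12)*27)*F = ((-2/((-2*4)) - 5/12)*27)*(-52) = ((-2/(-8) - 5*1/12)*27)*(-52) = ((-2*(-1/8) - 5/12)*27)*(-52) = ((1/4 - 5/12)*27)*(-52) = -1/6*27*(-52) = -9/2*(-52) = 234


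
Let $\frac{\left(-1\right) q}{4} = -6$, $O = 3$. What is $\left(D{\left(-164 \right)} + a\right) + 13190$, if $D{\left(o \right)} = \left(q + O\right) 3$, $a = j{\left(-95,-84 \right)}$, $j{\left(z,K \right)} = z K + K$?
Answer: $21167$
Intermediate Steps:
$q = 24$ ($q = \left(-4\right) \left(-6\right) = 24$)
$j{\left(z,K \right)} = K + K z$ ($j{\left(z,K \right)} = K z + K = K + K z$)
$a = 7896$ ($a = - 84 \left(1 - 95\right) = \left(-84\right) \left(-94\right) = 7896$)
$D{\left(o \right)} = 81$ ($D{\left(o \right)} = \left(24 + 3\right) 3 = 27 \cdot 3 = 81$)
$\left(D{\left(-164 \right)} + a\right) + 13190 = \left(81 + 7896\right) + 13190 = 7977 + 13190 = 21167$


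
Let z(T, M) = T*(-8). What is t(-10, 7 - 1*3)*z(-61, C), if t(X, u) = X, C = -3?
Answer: -4880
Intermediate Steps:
z(T, M) = -8*T
t(-10, 7 - 1*3)*z(-61, C) = -(-80)*(-61) = -10*488 = -4880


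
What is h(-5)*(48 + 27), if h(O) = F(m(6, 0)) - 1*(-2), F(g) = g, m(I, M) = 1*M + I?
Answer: 600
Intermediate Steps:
m(I, M) = I + M (m(I, M) = M + I = I + M)
h(O) = 8 (h(O) = (6 + 0) - 1*(-2) = 6 + 2 = 8)
h(-5)*(48 + 27) = 8*(48 + 27) = 8*75 = 600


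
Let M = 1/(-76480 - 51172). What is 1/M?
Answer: -127652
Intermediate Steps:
M = -1/127652 (M = 1/(-127652) = -1/127652 ≈ -7.8338e-6)
1/M = 1/(-1/127652) = -127652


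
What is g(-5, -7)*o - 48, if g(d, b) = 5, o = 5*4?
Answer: 52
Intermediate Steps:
o = 20
g(-5, -7)*o - 48 = 5*20 - 48 = 100 - 48 = 52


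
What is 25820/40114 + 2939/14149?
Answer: 241611113/283786493 ≈ 0.85138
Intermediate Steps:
25820/40114 + 2939/14149 = 25820*(1/40114) + 2939*(1/14149) = 12910/20057 + 2939/14149 = 241611113/283786493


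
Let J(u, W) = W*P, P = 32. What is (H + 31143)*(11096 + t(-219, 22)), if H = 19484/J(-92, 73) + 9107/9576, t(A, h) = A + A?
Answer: 113551225009/342 ≈ 3.3202e+8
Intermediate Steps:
t(A, h) = 2*A
J(u, W) = 32*W (J(u, W) = W*32 = 32*W)
H = 463957/49932 (H = 19484/((32*73)) + 9107/9576 = 19484/2336 + 9107*(1/9576) = 19484*(1/2336) + 1301/1368 = 4871/584 + 1301/1368 = 463957/49932 ≈ 9.2918)
(H + 31143)*(11096 + t(-219, 22)) = (463957/49932 + 31143)*(11096 + 2*(-219)) = 1555496233*(11096 - 438)/49932 = (1555496233/49932)*10658 = 113551225009/342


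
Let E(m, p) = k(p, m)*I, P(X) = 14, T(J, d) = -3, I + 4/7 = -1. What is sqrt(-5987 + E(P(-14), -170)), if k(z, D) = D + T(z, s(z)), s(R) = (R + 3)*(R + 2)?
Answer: 3*I*sqrt(32690)/7 ≈ 77.487*I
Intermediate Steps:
I = -11/7 (I = -4/7 - 1 = -11/7 ≈ -1.5714)
s(R) = (2 + R)*(3 + R) (s(R) = (3 + R)*(2 + R) = (2 + R)*(3 + R))
k(z, D) = -3 + D (k(z, D) = D - 3 = -3 + D)
E(m, p) = 33/7 - 11*m/7 (E(m, p) = (-3 + m)*(-11/7) = 33/7 - 11*m/7)
sqrt(-5987 + E(P(-14), -170)) = sqrt(-5987 + (33/7 - 11/7*14)) = sqrt(-5987 + (33/7 - 22)) = sqrt(-5987 - 121/7) = sqrt(-42030/7) = 3*I*sqrt(32690)/7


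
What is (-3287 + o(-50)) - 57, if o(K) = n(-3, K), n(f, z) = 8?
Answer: -3336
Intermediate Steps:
o(K) = 8
(-3287 + o(-50)) - 57 = (-3287 + 8) - 57 = -3279 - 57 = -3336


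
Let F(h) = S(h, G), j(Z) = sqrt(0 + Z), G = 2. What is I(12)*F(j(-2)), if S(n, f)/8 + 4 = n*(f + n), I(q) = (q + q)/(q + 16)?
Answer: -288/7 + 96*I*sqrt(2)/7 ≈ -41.143 + 19.395*I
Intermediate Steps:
I(q) = 2*q/(16 + q) (I(q) = (2*q)/(16 + q) = 2*q/(16 + q))
j(Z) = sqrt(Z)
S(n, f) = -32 + 8*n*(f + n) (S(n, f) = -32 + 8*(n*(f + n)) = -32 + 8*n*(f + n))
F(h) = -32 + 8*h**2 + 16*h (F(h) = -32 + 8*h**2 + 8*2*h = -32 + 8*h**2 + 16*h)
I(12)*F(j(-2)) = (2*12/(16 + 12))*(-32 + 8*(sqrt(-2))**2 + 16*sqrt(-2)) = (2*12/28)*(-32 + 8*(I*sqrt(2))**2 + 16*(I*sqrt(2))) = (2*12*(1/28))*(-32 + 8*(-2) + 16*I*sqrt(2)) = 6*(-32 - 16 + 16*I*sqrt(2))/7 = 6*(-48 + 16*I*sqrt(2))/7 = -288/7 + 96*I*sqrt(2)/7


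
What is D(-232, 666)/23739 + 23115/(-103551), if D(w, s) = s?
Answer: -53306891/273133021 ≈ -0.19517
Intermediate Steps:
D(-232, 666)/23739 + 23115/(-103551) = 666/23739 + 23115/(-103551) = 666*(1/23739) + 23115*(-1/103551) = 222/7913 - 7705/34517 = -53306891/273133021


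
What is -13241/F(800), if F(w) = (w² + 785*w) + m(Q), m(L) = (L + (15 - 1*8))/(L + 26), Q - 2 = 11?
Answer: -516399/49452020 ≈ -0.010442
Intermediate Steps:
Q = 13 (Q = 2 + 11 = 13)
m(L) = (7 + L)/(26 + L) (m(L) = (L + (15 - 8))/(26 + L) = (L + 7)/(26 + L) = (7 + L)/(26 + L))
F(w) = 20/39 + w² + 785*w (F(w) = (w² + 785*w) + (7 + 13)/(26 + 13) = (w² + 785*w) + 20/39 = 20/39 + w² + 785*w)
-13241/F(800) = -13241/(20/39 + 800² + 785*800) = -13241/(20/39 + 640000 + 628000) = -13241/49452020/39 = -13241*39/49452020 = -516399/49452020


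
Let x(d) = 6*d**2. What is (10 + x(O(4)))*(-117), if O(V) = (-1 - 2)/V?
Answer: -12519/8 ≈ -1564.9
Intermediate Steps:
O(V) = -3/V
(10 + x(O(4)))*(-117) = (10 + 6*(-3/4)**2)*(-117) = (10 + 6*(9/16))*(-117) = (10 + 27/8)*(-117) = (107/8)*(-117) = -12519/8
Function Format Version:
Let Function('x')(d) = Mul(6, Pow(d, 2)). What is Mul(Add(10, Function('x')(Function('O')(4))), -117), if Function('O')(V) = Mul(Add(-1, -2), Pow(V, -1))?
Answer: Rational(-12519, 8) ≈ -1564.9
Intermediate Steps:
Function('O')(V) = Mul(-3, Pow(V, -1))
Mul(Add(10, Function('x')(Function('O')(4))), -117) = Mul(Add(10, Mul(6, Pow(Mul(-3, Pow(4, -1)), 2))), -117) = Mul(Add(10, Mul(6, Pow(Mul(-3, Rational(1, 4)), 2))), -117) = Mul(Add(10, Mul(6, Pow(Rational(-3, 4), 2))), -117) = Mul(Add(10, Mul(6, Rational(9, 16))), -117) = Mul(Add(10, Rational(27, 8)), -117) = Mul(Rational(107, 8), -117) = Rational(-12519, 8)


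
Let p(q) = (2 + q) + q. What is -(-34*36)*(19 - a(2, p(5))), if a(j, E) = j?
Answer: 20808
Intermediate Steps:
p(q) = 2 + 2*q
-(-34*36)*(19 - a(2, p(5))) = -(-34*36)*(19 - 1*2) = -(-1224)*(19 - 2) = -(-1224)*17 = -1*(-20808) = 20808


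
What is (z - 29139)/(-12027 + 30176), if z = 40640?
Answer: 11501/18149 ≈ 0.63370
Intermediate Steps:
(z - 29139)/(-12027 + 30176) = (40640 - 29139)/(-12027 + 30176) = 11501/18149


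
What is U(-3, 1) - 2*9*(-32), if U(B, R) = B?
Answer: 573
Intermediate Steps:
U(-3, 1) - 2*9*(-32) = -3 - 2*9*(-32) = -3 - 18*(-32) = -3 + 576 = 573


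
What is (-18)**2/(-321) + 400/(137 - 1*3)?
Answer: 14164/7169 ≈ 1.9757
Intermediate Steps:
(-18)**2/(-321) + 400/(137 - 1*3) = 324*(-1/321) + 400/(137 - 3) = -108/107 + 400/134 = -108/107 + 400*(1/134) = -108/107 + 200/67 = 14164/7169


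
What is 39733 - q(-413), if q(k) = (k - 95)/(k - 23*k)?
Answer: 180507273/4543 ≈ 39733.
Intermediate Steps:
q(k) = -(-95 + k)/(22*k) (q(k) = (-95 + k)/((-22*k)) = (-95 + k)*(-1/(22*k)) = -(-95 + k)/(22*k))
39733 - q(-413) = 39733 - (95 - 1*(-413))/(22*(-413)) = 39733 - (-1)*(95 + 413)/(22*413) = 39733 - (-1)*508/(22*413) = 39733 - 1*(-254/4543) = 39733 + 254/4543 = 180507273/4543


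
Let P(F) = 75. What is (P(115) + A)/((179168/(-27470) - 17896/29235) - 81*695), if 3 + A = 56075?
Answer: -901816775223/904308499747 ≈ -0.99724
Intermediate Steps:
A = 56072 (A = -3 + 56075 = 56072)
(P(115) + A)/((179168/(-27470) - 17896/29235) - 81*695) = (75 + 56072)/((179168/(-27470) - 17896/29235) - 81*695) = 56147/((179168*(-1/27470) - 17896*1/29235) - 56295) = 56147/((-89584/13735 - 17896/29235) - 56295) = 56147/(-114591592/16061709 - 56295) = 56147/(-904308499747/16061709) = 56147*(-16061709/904308499747) = -901816775223/904308499747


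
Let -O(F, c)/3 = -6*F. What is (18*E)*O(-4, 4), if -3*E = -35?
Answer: -15120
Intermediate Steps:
O(F, c) = 18*F (O(F, c) = -(-18)*F = 18*F)
E = 35/3 (E = -⅓*(-35) = 35/3 ≈ 11.667)
(18*E)*O(-4, 4) = (18*(35/3))*(18*(-4)) = 210*(-72) = -15120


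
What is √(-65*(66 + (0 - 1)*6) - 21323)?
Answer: I*√25223 ≈ 158.82*I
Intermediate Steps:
√(-65*(66 + (0 - 1)*6) - 21323) = √(-65*(66 - 1*6) - 21323) = √(-65*(66 - 6) - 21323) = √(-65*60 - 21323) = √(-3900 - 21323) = √(-25223) = I*√25223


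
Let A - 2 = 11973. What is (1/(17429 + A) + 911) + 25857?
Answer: 787086273/29404 ≈ 26768.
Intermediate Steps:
A = 11975 (A = 2 + 11973 = 11975)
(1/(17429 + A) + 911) + 25857 = (1/(17429 + 11975) + 911) + 25857 = (1/29404 + 911) + 25857 = 26787045/29404 + 25857 = 787086273/29404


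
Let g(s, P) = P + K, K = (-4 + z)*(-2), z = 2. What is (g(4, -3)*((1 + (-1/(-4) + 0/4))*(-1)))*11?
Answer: -55/4 ≈ -13.750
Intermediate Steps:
K = 4 (K = (-4 + 2)*(-2) = -2*(-2) = 4)
g(s, P) = 4 + P (g(s, P) = P + 4 = 4 + P)
(g(4, -3)*((1 + (-1/(-4) + 0/4))*(-1)))*11 = ((4 - 3)*((1 + (-1/(-4) + 0/4))*(-1)))*11 = (1*((1 + (-1*(-¼) + 0*(¼)))*(-1)))*11 = (1*((1 + (¼ + 0))*(-1)))*11 = (1*((1 + ¼)*(-1)))*11 = (1*((5/4)*(-1)))*11 = (1*(-5/4))*11 = -5/4*11 = -55/4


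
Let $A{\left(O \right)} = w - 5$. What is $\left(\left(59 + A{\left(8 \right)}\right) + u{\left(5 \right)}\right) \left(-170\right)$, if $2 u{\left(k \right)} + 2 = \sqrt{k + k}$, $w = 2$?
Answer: $-9350 - 85 \sqrt{10} \approx -9618.8$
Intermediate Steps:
$u{\left(k \right)} = -1 + \frac{\sqrt{2} \sqrt{k}}{2}$ ($u{\left(k \right)} = -1 + \frac{\sqrt{k + k}}{2} = -1 + \frac{\sqrt{2 k}}{2} = -1 + \frac{\sqrt{2} \sqrt{k}}{2}$)
$A{\left(O \right)} = -3$ ($A{\left(O \right)} = 2 - 5 = -3$)
$\left(\left(59 + A{\left(8 \right)}\right) + u{\left(5 \right)}\right) \left(-170\right) = \left(\left(59 - 3\right) - \left(1 - \frac{\sqrt{2} \sqrt{5}}{2}\right)\right) \left(-170\right) = \left(56 - \left(1 - \frac{\sqrt{10}}{2}\right)\right) \left(-170\right) = \left(55 + \frac{\sqrt{10}}{2}\right) \left(-170\right) = -9350 - 85 \sqrt{10}$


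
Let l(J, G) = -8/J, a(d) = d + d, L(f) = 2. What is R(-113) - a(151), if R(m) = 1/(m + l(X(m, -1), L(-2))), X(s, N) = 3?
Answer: -104797/347 ≈ -302.01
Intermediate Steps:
a(d) = 2*d
R(m) = 1/(-8/3 + m) (R(m) = 1/(m - 8/3) = 1/(-8/3 + m))
R(-113) - a(151) = 3/(-8 + 3*(-113)) - 2*151 = 3/(-8 - 339) - 1*302 = 3/(-347) - 302 = 3*(-1/347) - 302 = -3/347 - 302 = -104797/347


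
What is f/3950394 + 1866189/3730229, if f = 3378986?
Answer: 9988286698130/7367937130113 ≈ 1.3556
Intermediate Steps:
f/3950394 + 1866189/3730229 = 3378986/3950394 + 1866189/3730229 = 3378986*(1/3950394) + 1866189*(1/3730229) = 1689493/1975197 + 1866189/3730229 = 9988286698130/7367937130113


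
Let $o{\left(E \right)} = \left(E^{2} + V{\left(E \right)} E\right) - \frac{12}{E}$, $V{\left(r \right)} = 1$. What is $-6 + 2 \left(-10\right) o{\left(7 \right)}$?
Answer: $- \frac{7642}{7} \approx -1091.7$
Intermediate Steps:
$o{\left(E \right)} = E + E^{2} - \frac{12}{E}$ ($o{\left(E \right)} = \left(E^{2} + 1 E\right) - \frac{12}{E} = \left(E^{2} + E\right) - \frac{12}{E} = \left(E + E^{2}\right) - \frac{12}{E} = E + E^{2} - \frac{12}{E}$)
$-6 + 2 \left(-10\right) o{\left(7 \right)} = -6 + 2 \left(-10\right) \left(7 + 7^{2} - \frac{12}{7}\right) = -6 - 20 \left(7 + 49 - \frac{12}{7}\right) = -6 - \frac{7600}{7} = - \frac{7642}{7}$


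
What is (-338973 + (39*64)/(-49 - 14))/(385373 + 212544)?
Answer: -7119265/12556257 ≈ -0.56699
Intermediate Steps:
(-338973 + (39*64)/(-49 - 14))/(385373 + 212544) = (-338973 + 2496/(-63))/597917 = (-338973 + 2496*(-1/63))*(1/597917) = (-338973 - 832/21)*(1/597917) = -7119265/21*1/597917 = -7119265/12556257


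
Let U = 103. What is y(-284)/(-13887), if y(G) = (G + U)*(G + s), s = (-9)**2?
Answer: -36743/13887 ≈ -2.6459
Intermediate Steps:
s = 81
y(G) = (81 + G)*(103 + G) (y(G) = (G + 103)*(G + 81) = (103 + G)*(81 + G) = (81 + G)*(103 + G))
y(-284)/(-13887) = (8343 + (-284)**2 + 184*(-284))/(-13887) = (8343 + 80656 - 52256)*(-1/13887) = 36743*(-1/13887) = -36743/13887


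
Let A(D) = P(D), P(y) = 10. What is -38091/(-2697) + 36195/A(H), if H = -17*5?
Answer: 6533255/1798 ≈ 3633.6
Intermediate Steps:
H = -85
A(D) = 10
-38091/(-2697) + 36195/A(H) = -38091/(-2697) + 36195/10 = -38091*(-1/2697) + 36195*(⅒) = 12697/899 + 7239/2 = 6533255/1798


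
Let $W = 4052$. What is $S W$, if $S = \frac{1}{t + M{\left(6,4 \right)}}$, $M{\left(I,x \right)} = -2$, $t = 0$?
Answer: $-2026$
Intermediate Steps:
$S = - \frac{1}{2}$ ($S = \frac{1}{0 - 2} = \frac{1}{-2} = - \frac{1}{2} \approx -0.5$)
$S W = \left(- \frac{1}{2}\right) 4052 = -2026$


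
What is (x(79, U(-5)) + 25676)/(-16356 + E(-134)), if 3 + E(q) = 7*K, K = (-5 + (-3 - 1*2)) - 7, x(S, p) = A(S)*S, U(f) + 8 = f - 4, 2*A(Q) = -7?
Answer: -7257/4708 ≈ -1.5414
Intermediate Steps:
A(Q) = -7/2 (A(Q) = (½)*(-7) = -7/2)
U(f) = -12 + f (U(f) = -8 + (f - 4) = -8 + (-4 + f) = -12 + f)
x(S, p) = -7*S/2
K = -17 (K = (-5 + (-3 - 2)) - 7 = (-5 - 5) - 7 = -10 - 7 = -17)
E(q) = -122 (E(q) = -3 + 7*(-17) = -3 - 119 = -122)
(x(79, U(-5)) + 25676)/(-16356 + E(-134)) = (-7/2*79 + 25676)/(-16356 - 122) = (-553/2 + 25676)/(-16478) = (50799/2)*(-1/16478) = -7257/4708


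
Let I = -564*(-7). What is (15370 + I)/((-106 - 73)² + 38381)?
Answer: 9659/35211 ≈ 0.27432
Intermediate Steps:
I = 3948
(15370 + I)/((-106 - 73)² + 38381) = (15370 + 3948)/((-106 - 73)² + 38381) = 19318/((-179)² + 38381) = 19318/(32041 + 38381) = 19318/70422 = 19318*(1/70422) = 9659/35211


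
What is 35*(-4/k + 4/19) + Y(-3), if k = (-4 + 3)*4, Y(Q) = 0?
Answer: 805/19 ≈ 42.368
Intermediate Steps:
k = -4 (k = -1*4 = -4)
35*(-4/k + 4/19) + Y(-3) = 35*(-4/(-4) + 4/19) + 0 = 35*(-4*(-¼) + 4*(1/19)) + 0 = 35*(1 + 4/19) + 0 = 35*(23/19) + 0 = 805/19 + 0 = 805/19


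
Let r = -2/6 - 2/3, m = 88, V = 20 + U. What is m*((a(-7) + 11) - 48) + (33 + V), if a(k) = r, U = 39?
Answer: -3252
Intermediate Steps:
V = 59 (V = 20 + 39 = 59)
r = -1 (r = -2*1/6 - 2*1/3 = -1/3 - 2/3 = -1)
a(k) = -1
m*((a(-7) + 11) - 48) + (33 + V) = 88*((-1 + 11) - 48) + (33 + 59) = 88*(10 - 48) + 92 = 88*(-38) + 92 = -3344 + 92 = -3252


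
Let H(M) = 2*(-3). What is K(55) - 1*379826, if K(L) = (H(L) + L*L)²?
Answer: 8734535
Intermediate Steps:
H(M) = -6
K(L) = (-6 + L²)² (K(L) = (-6 + L*L)² = (-6 + L²)²)
K(55) - 1*379826 = (-6 + 55²)² - 1*379826 = (-6 + 3025)² - 379826 = 3019² - 379826 = 9114361 - 379826 = 8734535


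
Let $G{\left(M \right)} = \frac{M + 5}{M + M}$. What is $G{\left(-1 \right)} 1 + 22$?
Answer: $20$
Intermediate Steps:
$G{\left(M \right)} = \frac{5 + M}{2 M}$
$G{\left(-1 \right)} 1 + 22 = \frac{5 - 1}{2 \left(-1\right)} 1 + 22 = \frac{1}{2} \left(-1\right) 4 \cdot 1 + 22 = \left(-2\right) 1 + 22 = -2 + 22 = 20$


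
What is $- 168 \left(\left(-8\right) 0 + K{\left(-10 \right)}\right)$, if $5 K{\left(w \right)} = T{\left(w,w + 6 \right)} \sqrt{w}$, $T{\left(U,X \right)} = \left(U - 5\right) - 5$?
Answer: $672 i \sqrt{10} \approx 2125.1 i$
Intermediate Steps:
$T{\left(U,X \right)} = -10 + U$ ($T{\left(U,X \right)} = \left(-5 + U\right) - 5 = -10 + U$)
$K{\left(w \right)} = \frac{\sqrt{w} \left(-10 + w\right)}{5}$ ($K{\left(w \right)} = \frac{\left(-10 + w\right) \sqrt{w}}{5} = \frac{\sqrt{w} \left(-10 + w\right)}{5}$)
$- 168 \left(\left(-8\right) 0 + K{\left(-10 \right)}\right) = - 168 \left(\left(-8\right) 0 + \frac{\sqrt{-10} \left(-10 - 10\right)}{5}\right) = - 168 \left(0 + \frac{1}{5} i \sqrt{10} \left(-20\right)\right) = - 168 \left(0 - 4 i \sqrt{10}\right) = - 168 \left(- 4 i \sqrt{10}\right) = 672 i \sqrt{10}$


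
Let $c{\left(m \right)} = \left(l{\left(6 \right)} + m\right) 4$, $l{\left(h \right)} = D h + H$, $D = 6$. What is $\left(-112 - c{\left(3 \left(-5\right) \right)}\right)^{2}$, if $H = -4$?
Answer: $32400$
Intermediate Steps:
$l{\left(h \right)} = -4 + 6 h$ ($l{\left(h \right)} = 6 h - 4 = -4 + 6 h$)
$c{\left(m \right)} = 128 + 4 m$ ($c{\left(m \right)} = \left(\left(-4 + 6 \cdot 6\right) + m\right) 4 = \left(\left(-4 + 36\right) + m\right) 4 = \left(32 + m\right) 4 = 128 + 4 m$)
$\left(-112 - c{\left(3 \left(-5\right) \right)}\right)^{2} = \left(-112 - \left(128 + 4 \cdot 3 \left(-5\right)\right)\right)^{2} = \left(-112 - \left(128 + 4 \left(-15\right)\right)\right)^{2} = \left(-112 - \left(128 - 60\right)\right)^{2} = \left(-112 - 68\right)^{2} = \left(-180\right)^{2} = 32400$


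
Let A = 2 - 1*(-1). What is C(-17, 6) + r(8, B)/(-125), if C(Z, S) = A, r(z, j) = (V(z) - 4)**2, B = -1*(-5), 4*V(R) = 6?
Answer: 59/20 ≈ 2.9500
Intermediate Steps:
V(R) = 3/2 (V(R) = (1/4)*6 = 3/2)
B = 5
r(z, j) = 25/4 (r(z, j) = (3/2 - 4)**2 = (-5/2)**2 = 25/4)
A = 3 (A = 2 + 1 = 3)
C(Z, S) = 3
C(-17, 6) + r(8, B)/(-125) = 3 + (25/4)/(-125) = 3 - 1/125*25/4 = 3 - 1/20 = 59/20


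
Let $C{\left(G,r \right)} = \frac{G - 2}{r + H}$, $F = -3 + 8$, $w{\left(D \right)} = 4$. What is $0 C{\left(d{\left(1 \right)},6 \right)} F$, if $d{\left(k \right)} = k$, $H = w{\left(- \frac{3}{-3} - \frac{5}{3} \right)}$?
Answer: $0$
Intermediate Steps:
$F = 5$
$H = 4$
$C{\left(G,r \right)} = \frac{-2 + G}{4 + r}$ ($C{\left(G,r \right)} = \frac{G - 2}{r + 4} = \frac{-2 + G}{4 + r}$)
$0 C{\left(d{\left(1 \right)},6 \right)} F = 0 \frac{-2 + 1}{4 + 6} \cdot 5 = 0 \cdot \frac{1}{10} \left(-1\right) 5 = 0 \left(- \frac{1}{10}\right) 5 = 0 \cdot 5 = 0$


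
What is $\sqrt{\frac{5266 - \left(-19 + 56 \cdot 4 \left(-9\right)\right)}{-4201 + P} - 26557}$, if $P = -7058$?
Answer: $\frac{2 i \sqrt{10390686599}}{1251} \approx 162.97 i$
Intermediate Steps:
$\sqrt{\frac{5266 - \left(-19 + 56 \cdot 4 \left(-9\right)\right)}{-4201 + P} - 26557} = \sqrt{\frac{5266 - \left(-19 + 56 \cdot 4 \left(-9\right)\right)}{-4201 - 7058} - 26557} = \sqrt{\frac{5266 + \left(\left(-56\right) \left(-36\right) + 19\right)}{-11259} - 26557} = \sqrt{\left(5266 + \left(2016 + 19\right)\right) \left(- \frac{1}{11259}\right) - 26557} = \sqrt{\left(5266 + 2035\right) \left(- \frac{1}{11259}\right) - 26557} = \sqrt{7301 \left(- \frac{1}{11259}\right) - 26557} = \sqrt{- \frac{7301}{11259} - 26557} = \sqrt{- \frac{299012564}{11259}} = \frac{2 i \sqrt{10390686599}}{1251}$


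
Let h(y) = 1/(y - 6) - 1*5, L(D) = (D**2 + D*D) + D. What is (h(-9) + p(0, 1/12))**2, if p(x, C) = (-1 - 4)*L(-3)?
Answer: 1442401/225 ≈ 6410.7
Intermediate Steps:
L(D) = D + 2*D**2 (L(D) = (D**2 + D**2) + D = 2*D**2 + D = D + 2*D**2)
h(y) = -5 + 1/(-6 + y) (h(y) = 1/(-6 + y) - 5 = -5 + 1/(-6 + y))
p(x, C) = -75 (p(x, C) = (-1 - 4)*(-3*(1 + 2*(-3))) = -(-15)*(1 - 6) = -(-15)*(-5) = -5*15 = -75)
(h(-9) + p(0, 1/12))**2 = ((31 - 5*(-9))/(-6 - 9) - 75)**2 = ((31 + 45)/(-15) - 75)**2 = (-1/15*76 - 75)**2 = (-76/15 - 75)**2 = (-1201/15)**2 = 1442401/225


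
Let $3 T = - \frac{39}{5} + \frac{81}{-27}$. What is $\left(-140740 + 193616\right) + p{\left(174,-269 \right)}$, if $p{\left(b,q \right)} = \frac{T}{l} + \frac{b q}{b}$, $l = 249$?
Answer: $\frac{21831899}{415} \approx 52607.0$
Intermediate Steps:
$T = - \frac{18}{5}$ ($T = \frac{- \frac{39}{5} + \frac{81}{-27}}{3} = \frac{\left(-39\right) \frac{1}{5} + 81 \left(- \frac{1}{27}\right)}{3} = \frac{- \frac{39}{5} - 3}{3} = \frac{1}{3} \left(- \frac{54}{5}\right) = - \frac{18}{5} \approx -3.6$)
$p{\left(b,q \right)} = - \frac{6}{415} + q$ ($p{\left(b,q \right)} = - \frac{18}{5 \cdot 249} + \frac{b q}{b} = \left(- \frac{18}{5}\right) \frac{1}{249} + q = - \frac{6}{415} + q$)
$\left(-140740 + 193616\right) + p{\left(174,-269 \right)} = \left(-140740 + 193616\right) - \frac{111641}{415} = 52876 - \frac{111641}{415} = \frac{21831899}{415}$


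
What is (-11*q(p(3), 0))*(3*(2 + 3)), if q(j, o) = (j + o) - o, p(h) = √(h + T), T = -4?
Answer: -165*I ≈ -165.0*I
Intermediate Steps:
p(h) = √(-4 + h) (p(h) = √(h - 4) = √(-4 + h))
q(j, o) = j
(-11*q(p(3), 0))*(3*(2 + 3)) = (-11*√(-4 + 3))*(3*(2 + 3)) = (-11*I)*(3*5) = -11*I*15 = -165*I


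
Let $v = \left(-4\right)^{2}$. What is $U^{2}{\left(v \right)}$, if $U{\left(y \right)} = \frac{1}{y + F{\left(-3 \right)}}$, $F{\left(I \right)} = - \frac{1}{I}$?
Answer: $\frac{9}{2401} \approx 0.0037484$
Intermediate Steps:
$v = 16$
$U{\left(y \right)} = \frac{1}{\frac{1}{3} + y}$ ($U{\left(y \right)} = \frac{1}{y - \frac{1}{-3}} = \frac{1}{y - - \frac{1}{3}} = \frac{1}{y + \frac{1}{3}} = \frac{1}{\frac{1}{3} + y}$)
$U^{2}{\left(v \right)} = \left(\frac{3}{1 + 3 \cdot 16}\right)^{2} = \left(\frac{3}{1 + 48}\right)^{2} = \left(\frac{3}{49}\right)^{2} = \frac{9}{2401}$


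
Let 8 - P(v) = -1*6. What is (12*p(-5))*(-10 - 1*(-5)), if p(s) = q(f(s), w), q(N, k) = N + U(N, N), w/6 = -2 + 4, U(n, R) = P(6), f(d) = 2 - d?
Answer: -1260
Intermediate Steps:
P(v) = 14 (P(v) = 8 - (-1)*6 = 8 - 1*(-6) = 8 + 6 = 14)
U(n, R) = 14
w = 12 (w = 6*(-2 + 4) = 6*2 = 12)
q(N, k) = 14 + N (q(N, k) = N + 14 = 14 + N)
p(s) = 16 - s (p(s) = 14 + (2 - s) = 16 - s)
(12*p(-5))*(-10 - 1*(-5)) = (12*(16 - 1*(-5)))*(-10 - 1*(-5)) = (12*(16 + 5))*(-10 + 5) = (12*21)*(-5) = 252*(-5) = -1260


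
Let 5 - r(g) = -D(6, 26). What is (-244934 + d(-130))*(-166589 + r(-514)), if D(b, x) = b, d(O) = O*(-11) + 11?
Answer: 40560576954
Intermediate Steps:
d(O) = 11 - 11*O (d(O) = -11*O + 11 = 11 - 11*O)
r(g) = 11 (r(g) = 5 - (-1)*6 = 5 - 1*(-6) = 5 + 6 = 11)
(-244934 + d(-130))*(-166589 + r(-514)) = (-244934 + (11 - 11*(-130)))*(-166589 + 11) = (-244934 + (11 + 1430))*(-166578) = (-244934 + 1441)*(-166578) = -243493*(-166578) = 40560576954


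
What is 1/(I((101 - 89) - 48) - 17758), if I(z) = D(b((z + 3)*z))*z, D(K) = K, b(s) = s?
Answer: -1/60526 ≈ -1.6522e-5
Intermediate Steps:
I(z) = z²*(3 + z) (I(z) = ((z + 3)*z)*z = ((3 + z)*z)*z = (z*(3 + z))*z = z²*(3 + z))
1/(I((101 - 89) - 48) - 17758) = 1/(((101 - 89) - 48)²*(3 + ((101 - 89) - 48)) - 17758) = 1/((12 - 48)²*(3 + (12 - 48)) - 17758) = 1/((-36)²*(3 - 36) - 17758) = 1/(1296*(-33) - 17758) = 1/(-42768 - 17758) = 1/(-60526) = -1/60526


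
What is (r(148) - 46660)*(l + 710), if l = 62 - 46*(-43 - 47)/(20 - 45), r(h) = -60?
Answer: -28331008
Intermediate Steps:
l = -518/5 (l = 62 - (-4140)/(-25) = 62 - (-4140)*(-1)/25 = 62 - 46*18/5 = 62 - 828/5 = -518/5 ≈ -103.60)
(r(148) - 46660)*(l + 710) = (-60 - 46660)*(-518/5 + 710) = -46720*3032/5 = -28331008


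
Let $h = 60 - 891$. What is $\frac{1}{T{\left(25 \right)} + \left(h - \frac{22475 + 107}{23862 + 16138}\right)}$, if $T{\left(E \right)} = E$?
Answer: $- \frac{20000}{16131291} \approx -0.0012398$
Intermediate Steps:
$h = -831$ ($h = 60 - 891 = -831$)
$\frac{1}{T{\left(25 \right)} + \left(h - \frac{22475 + 107}{23862 + 16138}\right)} = \frac{1}{25 - \left(831 + \frac{22475 + 107}{23862 + 16138}\right)} = \frac{1}{25 - \left(831 + \frac{22582}{40000}\right)} = \frac{1}{25 - \left(831 + 22582 \cdot \frac{1}{40000}\right)} = \frac{1}{25 - \frac{16631291}{20000}} = \frac{1}{- \frac{16131291}{20000}} = - \frac{20000}{16131291}$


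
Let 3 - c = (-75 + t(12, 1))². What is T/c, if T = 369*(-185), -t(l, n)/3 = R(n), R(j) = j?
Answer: 22755/2027 ≈ 11.226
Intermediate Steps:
t(l, n) = -3*n
T = -68265
c = -6081 (c = 3 - (-75 - 3*1)² = 3 - (-75 - 3)² = 3 - 1*(-78)² = 3 - 1*6084 = 3 - 6084 = -6081)
T/c = -68265/(-6081) = -68265*(-1/6081) = 22755/2027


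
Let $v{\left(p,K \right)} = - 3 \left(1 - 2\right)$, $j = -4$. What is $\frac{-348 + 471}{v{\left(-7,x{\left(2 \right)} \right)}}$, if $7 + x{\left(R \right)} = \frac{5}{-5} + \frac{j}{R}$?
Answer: $41$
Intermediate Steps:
$x{\left(R \right)} = -8 - \frac{4}{R}$ ($x{\left(R \right)} = -7 + \left(\frac{5}{-5} - \frac{4}{R}\right) = -7 + \left(5 \left(- \frac{1}{5}\right) - \frac{4}{R}\right) = -7 - \left(1 + \frac{4}{R}\right) = -8 - \frac{4}{R}$)
$v{\left(p,K \right)} = 3$ ($v{\left(p,K \right)} = \left(-3\right) \left(-1\right) = 3$)
$\frac{-348 + 471}{v{\left(-7,x{\left(2 \right)} \right)}} = \frac{-348 + 471}{3} = 123 \cdot \frac{1}{3} = 41$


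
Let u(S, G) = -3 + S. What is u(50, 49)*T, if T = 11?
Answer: 517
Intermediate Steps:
u(50, 49)*T = (-3 + 50)*11 = 47*11 = 517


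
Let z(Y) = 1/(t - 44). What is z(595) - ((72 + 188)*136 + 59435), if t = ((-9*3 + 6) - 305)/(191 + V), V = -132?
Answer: -276991049/2922 ≈ -94795.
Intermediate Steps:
t = -326/59 (t = ((-9*3 + 6) - 305)/(191 - 132) = ((-27 + 6) - 305)/59 = (-21 - 305)*(1/59) = -326*1/59 = -326/59 ≈ -5.5254)
z(Y) = -59/2922 (z(Y) = 1/(-326/59 - 44) = 1/(-2922/59) = -59/2922)
z(595) - ((72 + 188)*136 + 59435) = -59/2922 - ((72 + 188)*136 + 59435) = -59/2922 - (260*136 + 59435) = -59/2922 - (35360 + 59435) = -59/2922 - 1*94795 = -59/2922 - 94795 = -276991049/2922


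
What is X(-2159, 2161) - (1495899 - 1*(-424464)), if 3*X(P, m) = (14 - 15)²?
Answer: -5761088/3 ≈ -1.9204e+6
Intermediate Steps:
X(P, m) = ⅓ (X(P, m) = (14 - 15)²/3 = (⅓)*(-1)² = (⅓)*1 = ⅓)
X(-2159, 2161) - (1495899 - 1*(-424464)) = ⅓ - (1495899 - 1*(-424464)) = ⅓ - (1495899 + 424464) = ⅓ - 1*1920363 = ⅓ - 1920363 = -5761088/3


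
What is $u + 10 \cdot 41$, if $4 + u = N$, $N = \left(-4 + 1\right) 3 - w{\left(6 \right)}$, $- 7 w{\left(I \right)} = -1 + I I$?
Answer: $402$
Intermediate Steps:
$w{\left(I \right)} = \frac{1}{7} - \frac{I^{2}}{7}$ ($w{\left(I \right)} = - \frac{-1 + I I}{7} = - \frac{-1 + I^{2}}{7} = \frac{1}{7} - \frac{I^{2}}{7}$)
$N = -4$ ($N = \left(-4 + 1\right) 3 - \left(\frac{1}{7} - \frac{6^{2}}{7}\right) = \left(-3\right) 3 - \left(\frac{1}{7} - \frac{36}{7}\right) = -9 - \left(\frac{1}{7} - \frac{36}{7}\right) = -9 - -5 = -9 + 5 = -4$)
$u = -8$ ($u = -4 - 4 = -8$)
$u + 10 \cdot 41 = -8 + 10 \cdot 41 = -8 + 410 = 402$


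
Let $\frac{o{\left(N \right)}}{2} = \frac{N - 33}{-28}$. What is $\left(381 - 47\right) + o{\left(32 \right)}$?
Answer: $\frac{4677}{14} \approx 334.07$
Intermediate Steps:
$o{\left(N \right)} = \frac{33}{14} - \frac{N}{14}$ ($o{\left(N \right)} = 2 \frac{N - 33}{-28} = 2 \left(N - 33\right) \left(- \frac{1}{28}\right) = 2 \left(-33 + N\right) \left(- \frac{1}{28}\right) = 2 \left(\frac{33}{28} - \frac{N}{28}\right) = \frac{33}{14} - \frac{N}{14}$)
$\left(381 - 47\right) + o{\left(32 \right)} = \left(381 - 47\right) + \left(\frac{33}{14} - \frac{16}{7}\right) = 334 + \left(\frac{33}{14} - \frac{16}{7}\right) = 334 + \frac{1}{14} = \frac{4677}{14}$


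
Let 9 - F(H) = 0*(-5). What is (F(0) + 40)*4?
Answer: 196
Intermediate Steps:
F(H) = 9 (F(H) = 9 - 0*(-5) = 9 - 1*0 = 9 + 0 = 9)
(F(0) + 40)*4 = (9 + 40)*4 = 49*4 = 196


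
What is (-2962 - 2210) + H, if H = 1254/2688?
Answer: -2316847/448 ≈ -5171.5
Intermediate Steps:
H = 209/448 (H = 1254*(1/2688) = 209/448 ≈ 0.46652)
(-2962 - 2210) + H = (-2962 - 2210) + 209/448 = -5172 + 209/448 = -2316847/448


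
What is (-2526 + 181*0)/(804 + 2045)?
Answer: -2526/2849 ≈ -0.88663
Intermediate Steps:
(-2526 + 181*0)/(804 + 2045) = (-2526 + 0)/2849 = -2526*1/2849 = -2526/2849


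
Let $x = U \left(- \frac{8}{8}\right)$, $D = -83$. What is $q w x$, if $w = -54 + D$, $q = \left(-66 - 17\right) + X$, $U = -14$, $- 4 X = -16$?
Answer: $151522$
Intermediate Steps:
$X = 4$ ($X = \left(- \frac{1}{4}\right) \left(-16\right) = 4$)
$x = 14$ ($x = - 14 \left(- \frac{8}{8}\right) = - 14 \left(\left(-8\right) \frac{1}{8}\right) = \left(-14\right) \left(-1\right) = 14$)
$q = -79$ ($q = \left(-66 - 17\right) + 4 = -83 + 4 = -79$)
$w = -137$ ($w = -54 - 83 = -137$)
$q w x = \left(-79\right) \left(-137\right) 14 = 10823 \cdot 14 = 151522$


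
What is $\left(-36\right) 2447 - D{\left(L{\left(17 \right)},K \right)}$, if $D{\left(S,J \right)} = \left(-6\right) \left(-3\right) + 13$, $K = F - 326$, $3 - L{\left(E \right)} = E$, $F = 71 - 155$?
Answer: $-88123$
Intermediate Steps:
$F = -84$
$L{\left(E \right)} = 3 - E$
$K = -410$ ($K = -84 - 326 = -410$)
$D{\left(S,J \right)} = 31$ ($D{\left(S,J \right)} = 18 + 13 = 31$)
$\left(-36\right) 2447 - D{\left(L{\left(17 \right)},K \right)} = \left(-36\right) 2447 - 31 = -88092 - 31 = -88123$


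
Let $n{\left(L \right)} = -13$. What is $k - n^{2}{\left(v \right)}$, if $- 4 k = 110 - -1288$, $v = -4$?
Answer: $- \frac{1037}{2} \approx -518.5$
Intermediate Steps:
$k = - \frac{699}{2}$ ($k = - \frac{110 - -1288}{4} = - \frac{110 + 1288}{4} = \left(- \frac{1}{4}\right) 1398 = - \frac{699}{2} \approx -349.5$)
$k - n^{2}{\left(v \right)} = - \frac{699}{2} - \left(-13\right)^{2} = - \frac{699}{2} - 169 = - \frac{1037}{2}$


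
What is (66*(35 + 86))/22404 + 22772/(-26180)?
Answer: -12546267/24439030 ≈ -0.51337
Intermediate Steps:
(66*(35 + 86))/22404 + 22772/(-26180) = (66*121)*(1/22404) + 22772*(-1/26180) = 7986*(1/22404) - 5693/6545 = 1331/3734 - 5693/6545 = -12546267/24439030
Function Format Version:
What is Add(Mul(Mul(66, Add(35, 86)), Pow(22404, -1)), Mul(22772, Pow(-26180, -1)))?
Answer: Rational(-12546267, 24439030) ≈ -0.51337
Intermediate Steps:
Add(Mul(Mul(66, Add(35, 86)), Pow(22404, -1)), Mul(22772, Pow(-26180, -1))) = Add(Mul(Mul(66, 121), Rational(1, 22404)), Mul(22772, Rational(-1, 26180))) = Add(Mul(7986, Rational(1, 22404)), Rational(-5693, 6545)) = Add(Rational(1331, 3734), Rational(-5693, 6545)) = Rational(-12546267, 24439030)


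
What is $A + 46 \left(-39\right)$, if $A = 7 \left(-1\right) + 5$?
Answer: $-1796$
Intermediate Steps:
$A = -2$ ($A = -7 + 5 = -2$)
$A + 46 \left(-39\right) = -2 + 46 \left(-39\right) = -2 - 1794 = -1796$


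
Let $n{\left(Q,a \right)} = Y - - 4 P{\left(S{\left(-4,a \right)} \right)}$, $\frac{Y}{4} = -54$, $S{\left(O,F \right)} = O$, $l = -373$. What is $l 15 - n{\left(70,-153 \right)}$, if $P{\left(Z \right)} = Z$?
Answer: $-5363$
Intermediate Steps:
$Y = -216$ ($Y = 4 \left(-54\right) = -216$)
$n{\left(Q,a \right)} = -232$ ($n{\left(Q,a \right)} = -216 - \left(-4\right) \left(-4\right) = -216 - 16 = -232$)
$l 15 - n{\left(70,-153 \right)} = \left(-373\right) 15 - -232 = -5595 + 232 = -5363$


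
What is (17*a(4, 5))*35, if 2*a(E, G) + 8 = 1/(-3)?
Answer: -14875/6 ≈ -2479.2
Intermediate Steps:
a(E, G) = -25/6 (a(E, G) = -4 + (½)/(-3) = -4 + (½)*(-⅓) = -4 - ⅙ = -25/6)
(17*a(4, 5))*35 = (17*(-25/6))*35 = -425/6*35 = -14875/6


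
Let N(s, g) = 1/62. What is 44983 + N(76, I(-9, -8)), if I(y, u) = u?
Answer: 2788947/62 ≈ 44983.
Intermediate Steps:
N(s, g) = 1/62
44983 + N(76, I(-9, -8)) = 44983 + 1/62 = 2788947/62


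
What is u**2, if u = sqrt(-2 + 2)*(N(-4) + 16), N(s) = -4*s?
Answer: 0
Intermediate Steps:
u = 0 (u = sqrt(-2 + 2)*(-4*(-4) + 16) = sqrt(0)*(16 + 16) = 0*32 = 0)
u**2 = 0**2 = 0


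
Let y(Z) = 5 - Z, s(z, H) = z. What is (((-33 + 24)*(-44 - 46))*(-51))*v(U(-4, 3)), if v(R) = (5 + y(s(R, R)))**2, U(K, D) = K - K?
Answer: -4131000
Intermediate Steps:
U(K, D) = 0
v(R) = (10 - R)**2 (v(R) = (5 + (5 - R))**2 = (10 - R)**2)
(((-33 + 24)*(-44 - 46))*(-51))*v(U(-4, 3)) = (((-33 + 24)*(-44 - 46))*(-51))*(-10 + 0)**2 = (-9*(-90)*(-51))*(-10)**2 = (810*(-51))*100 = -41310*100 = -4131000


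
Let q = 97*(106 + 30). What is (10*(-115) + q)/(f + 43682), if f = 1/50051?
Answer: 602714142/2186327783 ≈ 0.27567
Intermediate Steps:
q = 13192 (q = 97*136 = 13192)
f = 1/50051 ≈ 1.9980e-5
(10*(-115) + q)/(f + 43682) = (10*(-115) + 13192)/(1/50051 + 43682) = (-1150 + 13192)/(2186327783/50051) = 12042*(50051/2186327783) = 602714142/2186327783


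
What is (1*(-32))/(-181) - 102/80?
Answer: -7951/7240 ≈ -1.0982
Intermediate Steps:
(1*(-32))/(-181) - 102/80 = -32*(-1/181) - 102*1/80 = 32/181 - 51/40 = -7951/7240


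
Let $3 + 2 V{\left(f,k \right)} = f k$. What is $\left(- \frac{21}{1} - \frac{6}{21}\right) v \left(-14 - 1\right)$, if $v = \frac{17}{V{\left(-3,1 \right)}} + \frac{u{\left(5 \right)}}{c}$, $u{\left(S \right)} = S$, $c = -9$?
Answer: $- \frac{5960}{3} \approx -1986.7$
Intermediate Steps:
$V{\left(f,k \right)} = - \frac{3}{2} + \frac{f k}{2}$
$v = - \frac{56}{9}$ ($v = \frac{17}{- \frac{3}{2} + \frac{1}{2} \left(-3\right) 1} + \frac{5}{-9} = \frac{17}{- \frac{3}{2} - \frac{3}{2}} + 5 \left(- \frac{1}{9}\right) = \frac{17}{-3} - \frac{5}{9} = 17 \left(- \frac{1}{3}\right) - \frac{5}{9} = - \frac{17}{3} - \frac{5}{9} = - \frac{56}{9} \approx -6.2222$)
$\left(- \frac{21}{1} - \frac{6}{21}\right) v \left(-14 - 1\right) = \left(- \frac{21}{1} - \frac{6}{21}\right) \left(- \frac{56}{9}\right) \left(-14 - 1\right) = \left(\left(-21\right) 1 - \frac{2}{7}\right) \left(- \frac{56}{9}\right) \left(-15\right) = \left(-21 - \frac{2}{7}\right) \left(- \frac{56}{9}\right) \left(-15\right) = \left(- \frac{149}{7}\right) \left(- \frac{56}{9}\right) \left(-15\right) = \frac{1192}{9} \left(-15\right) = - \frac{5960}{3}$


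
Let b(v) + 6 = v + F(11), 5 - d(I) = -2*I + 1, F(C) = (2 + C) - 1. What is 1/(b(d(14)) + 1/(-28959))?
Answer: 28959/1100441 ≈ 0.026316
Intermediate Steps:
F(C) = 1 + C
d(I) = 4 + 2*I (d(I) = 5 - (-2*I + 1) = 5 - (1 - 2*I) = 5 + (-1 + 2*I) = 4 + 2*I)
b(v) = 6 + v (b(v) = -6 + (v + (1 + 11)) = -6 + (v + 12) = -6 + (12 + v) = 6 + v)
1/(b(d(14)) + 1/(-28959)) = 1/((6 + (4 + 2*14)) + 1/(-28959)) = 1/((6 + (4 + 28)) - 1/28959) = 1/((6 + 32) - 1/28959) = 1/(38 - 1/28959) = 1/(1100441/28959) = 28959/1100441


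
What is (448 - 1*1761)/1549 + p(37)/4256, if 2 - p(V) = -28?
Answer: -2770829/3296272 ≈ -0.84060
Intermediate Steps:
p(V) = 30 (p(V) = 2 - 1*(-28) = 2 + 28 = 30)
(448 - 1*1761)/1549 + p(37)/4256 = (448 - 1*1761)/1549 + 30/4256 = (448 - 1761)*(1/1549) + 30*(1/4256) = -1313*1/1549 + 15/2128 = -1313/1549 + 15/2128 = -2770829/3296272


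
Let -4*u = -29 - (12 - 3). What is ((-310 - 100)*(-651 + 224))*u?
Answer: 1663165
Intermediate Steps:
u = 19/2 (u = -(-29 - (12 - 3))/4 = -(-29 - 1*9)/4 = -(-29 - 9)/4 = -¼*(-38) = 19/2 ≈ 9.5000)
((-310 - 100)*(-651 + 224))*u = ((-310 - 100)*(-651 + 224))*(19/2) = -410*(-427)*(19/2) = 175070*(19/2) = 1663165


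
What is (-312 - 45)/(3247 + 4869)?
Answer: -357/8116 ≈ -0.043987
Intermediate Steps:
(-312 - 45)/(3247 + 4869) = -357/8116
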